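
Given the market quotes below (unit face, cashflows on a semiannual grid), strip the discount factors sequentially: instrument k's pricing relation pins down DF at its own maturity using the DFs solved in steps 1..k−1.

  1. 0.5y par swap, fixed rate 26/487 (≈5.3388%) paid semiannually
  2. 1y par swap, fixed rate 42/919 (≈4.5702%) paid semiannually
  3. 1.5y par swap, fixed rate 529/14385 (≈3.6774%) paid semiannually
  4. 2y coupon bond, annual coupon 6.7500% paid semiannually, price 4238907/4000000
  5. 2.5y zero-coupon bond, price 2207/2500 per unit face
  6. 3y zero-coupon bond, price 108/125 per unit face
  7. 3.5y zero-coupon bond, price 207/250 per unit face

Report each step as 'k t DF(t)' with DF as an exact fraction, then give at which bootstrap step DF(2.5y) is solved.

1 1/2 487/500
2 1 9559/10000
3 3/2 9471/10000
4 2 582/625
5 5/2 2207/2500
6 3 108/125
7 7/2 207/250
DF(2.5y) is solved at step 5

step 1 [0.5y] swap r/2=13/487: DF=(1 − 13/487·(0))/(1+13/487) = 487/500 ≈ 0.974000
step 2 [1y] swap r/2=21/919: DF=(1 − 21/919·(0.974000))/(1+21/919) = 9559/10000 ≈ 0.955900
step 3 [1.5y] swap r/2=529/28770: DF=(1 − 529/28770·(0.974000+0.955900))/(1+529/28770) = 9471/10000 ≈ 0.947100
step 4 [2y] bond c/2=27/800: DF=(4238907/4000000 − 27/800·(0.974000+0.955900+0.947100))/(1+27/800) = 582/625 ≈ 0.931200
step 5 [2.5y] zero: DF = P = 2207/2500 ≈ 0.882800
step 6 [3y] zero: DF = P = 108/125 ≈ 0.864000
step 7 [3.5y] zero: DF = P = 207/250 ≈ 0.828000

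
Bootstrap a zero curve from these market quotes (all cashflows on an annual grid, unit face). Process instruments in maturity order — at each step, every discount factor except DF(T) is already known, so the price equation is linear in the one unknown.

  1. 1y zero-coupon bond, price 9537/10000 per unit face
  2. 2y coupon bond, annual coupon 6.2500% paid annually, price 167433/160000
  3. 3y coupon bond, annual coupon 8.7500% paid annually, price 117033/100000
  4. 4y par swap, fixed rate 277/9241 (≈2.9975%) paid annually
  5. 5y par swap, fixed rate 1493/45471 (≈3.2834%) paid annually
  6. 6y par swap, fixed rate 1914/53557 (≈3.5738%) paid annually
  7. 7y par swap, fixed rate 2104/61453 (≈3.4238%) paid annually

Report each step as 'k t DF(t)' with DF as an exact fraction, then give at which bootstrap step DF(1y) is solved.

1 1 9537/10000
2 2 1161/1250
3 3 9247/10000
4 4 2223/2500
5 5 8507/10000
6 6 4043/5000
7 7 987/1250
DF(1y) is solved at step 1

step 1 [1y] zero: DF = P = 9537/10000 ≈ 0.953700
step 2 [2y] bond c/1=1/16: DF=(167433/160000 − 1/16·(0.953700))/(1+1/16) = 1161/1250 ≈ 0.928800
step 3 [3y] bond c/1=7/80: DF=(117033/100000 − 7/80·(0.953700+0.928800))/(1+7/80) = 9247/10000 ≈ 0.924700
step 4 [4y] swap r/1=277/9241: DF=(1 − 277/9241·(0.953700+0.928800+0.924700))/(1+277/9241) = 2223/2500 ≈ 0.889200
step 5 [5y] swap r/1=1493/45471: DF=(1 − 1493/45471·(0.953700+0.928800+0.924700+0.889200))/(1+1493/45471) = 8507/10000 ≈ 0.850700
step 6 [6y] swap r/1=1914/53557: DF=(1 − 1914/53557·(0.953700+0.928800+0.924700+0.889200+0.850700))/(1+1914/53557) = 4043/5000 ≈ 0.808600
step 7 [7y] swap r/1=2104/61453: DF=(1 − 2104/61453·(0.953700+0.928800+0.924700+0.889200+0.850700+0.808600))/(1+2104/61453) = 987/1250 ≈ 0.789600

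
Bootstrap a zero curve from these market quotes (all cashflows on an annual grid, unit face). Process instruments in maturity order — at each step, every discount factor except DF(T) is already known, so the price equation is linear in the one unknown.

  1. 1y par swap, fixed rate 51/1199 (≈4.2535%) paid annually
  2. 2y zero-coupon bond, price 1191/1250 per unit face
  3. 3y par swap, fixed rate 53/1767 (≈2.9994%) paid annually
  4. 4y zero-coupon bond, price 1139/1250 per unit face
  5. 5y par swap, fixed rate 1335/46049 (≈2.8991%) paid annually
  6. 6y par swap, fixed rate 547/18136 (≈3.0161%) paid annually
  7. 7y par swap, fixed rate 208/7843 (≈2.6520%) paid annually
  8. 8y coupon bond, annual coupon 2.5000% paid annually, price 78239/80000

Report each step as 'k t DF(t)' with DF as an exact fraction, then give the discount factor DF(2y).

step 1 [1y] swap r/1=51/1199: DF=(1 − 51/1199·(0))/(1+51/1199) = 1199/1250 ≈ 0.959200
step 2 [2y] zero: DF = P = 1191/1250 ≈ 0.952800
step 3 [3y] swap r/1=53/1767: DF=(1 − 53/1767·(0.959200+0.952800))/(1+53/1767) = 572/625 ≈ 0.915200
step 4 [4y] zero: DF = P = 1139/1250 ≈ 0.911200
step 5 [5y] swap r/1=1335/46049: DF=(1 − 1335/46049·(0.959200+0.952800+0.915200+0.911200))/(1+1335/46049) = 1733/2000 ≈ 0.866500
step 6 [6y] swap r/1=547/18136: DF=(1 − 547/18136·(0.959200+0.952800+0.915200+0.911200+0.866500))/(1+547/18136) = 8359/10000 ≈ 0.835900
step 7 [7y] swap r/1=208/7843: DF=(1 − 208/7843·(0.959200+0.952800+0.915200+0.911200+0.866500+0.835900))/(1+208/7843) = 521/625 ≈ 0.833600
step 8 [8y] bond c/1=1/40: DF=(78239/80000 − 1/40·(0.959200+0.952800+0.915200+0.911200+0.866500+0.835900+0.833600))/(1+1/40) = 8011/10000 ≈ 0.801100

1 1 1199/1250
2 2 1191/1250
3 3 572/625
4 4 1139/1250
5 5 1733/2000
6 6 8359/10000
7 7 521/625
8 8 8011/10000
DF(2y) = 1191/1250 ≈ 0.952800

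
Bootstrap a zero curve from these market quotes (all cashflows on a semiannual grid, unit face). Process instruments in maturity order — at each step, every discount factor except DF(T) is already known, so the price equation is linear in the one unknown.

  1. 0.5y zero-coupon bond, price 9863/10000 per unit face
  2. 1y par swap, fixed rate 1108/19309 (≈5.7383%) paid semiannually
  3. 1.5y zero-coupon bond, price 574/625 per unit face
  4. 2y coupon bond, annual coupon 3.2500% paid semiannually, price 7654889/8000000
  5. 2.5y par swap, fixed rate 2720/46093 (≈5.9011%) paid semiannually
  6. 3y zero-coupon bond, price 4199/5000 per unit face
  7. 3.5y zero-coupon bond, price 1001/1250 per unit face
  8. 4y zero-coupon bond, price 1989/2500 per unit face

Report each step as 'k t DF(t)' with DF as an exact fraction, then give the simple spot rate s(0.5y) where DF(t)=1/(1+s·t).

1 1/2 9863/10000
2 1 4723/5000
3 3/2 574/625
4 2 112/125
5 5/2 108/125
6 3 4199/5000
7 7/2 1001/1250
8 4 1989/2500
s(0.5y) = (1/(9863/10000) − 1)/(1/2) = 274/9863 ≈ 2.7781%

step 1 [0.5y] zero: DF = P = 9863/10000 ≈ 0.986300
step 2 [1y] swap r/2=554/19309: DF=(1 − 554/19309·(0.986300))/(1+554/19309) = 4723/5000 ≈ 0.944600
step 3 [1.5y] zero: DF = P = 574/625 ≈ 0.918400
step 4 [2y] bond c/2=13/800: DF=(7654889/8000000 − 13/800·(0.986300+0.944600+0.918400))/(1+13/800) = 112/125 ≈ 0.896000
step 5 [2.5y] swap r/2=1360/46093: DF=(1 − 1360/46093·(0.986300+0.944600+0.918400+0.896000))/(1+1360/46093) = 108/125 ≈ 0.864000
step 6 [3y] zero: DF = P = 4199/5000 ≈ 0.839800
step 7 [3.5y] zero: DF = P = 1001/1250 ≈ 0.800800
step 8 [4y] zero: DF = P = 1989/2500 ≈ 0.795600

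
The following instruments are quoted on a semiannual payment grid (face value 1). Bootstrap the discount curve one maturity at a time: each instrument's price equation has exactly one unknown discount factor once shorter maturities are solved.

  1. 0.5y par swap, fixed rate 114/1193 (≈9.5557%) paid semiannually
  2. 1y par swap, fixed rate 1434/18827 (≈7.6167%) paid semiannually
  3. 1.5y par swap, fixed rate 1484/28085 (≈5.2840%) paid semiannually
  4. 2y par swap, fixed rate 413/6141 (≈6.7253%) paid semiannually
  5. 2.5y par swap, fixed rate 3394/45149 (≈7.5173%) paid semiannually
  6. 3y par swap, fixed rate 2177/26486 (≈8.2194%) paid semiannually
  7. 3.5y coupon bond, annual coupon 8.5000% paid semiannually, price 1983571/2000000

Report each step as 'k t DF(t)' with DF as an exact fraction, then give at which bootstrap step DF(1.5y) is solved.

1 1/2 1193/1250
2 1 9283/10000
3 3/2 4629/5000
4 2 8761/10000
5 5/2 8303/10000
6 3 7823/10000
7 7/2 3677/5000
DF(1.5y) is solved at step 3

step 1 [0.5y] swap r/2=57/1193: DF=(1 − 57/1193·(0))/(1+57/1193) = 1193/1250 ≈ 0.954400
step 2 [1y] swap r/2=717/18827: DF=(1 − 717/18827·(0.954400))/(1+717/18827) = 9283/10000 ≈ 0.928300
step 3 [1.5y] swap r/2=742/28085: DF=(1 − 742/28085·(0.954400+0.928300))/(1+742/28085) = 4629/5000 ≈ 0.925800
step 4 [2y] swap r/2=413/12282: DF=(1 − 413/12282·(0.954400+0.928300+0.925800))/(1+413/12282) = 8761/10000 ≈ 0.876100
step 5 [2.5y] swap r/2=1697/45149: DF=(1 − 1697/45149·(0.954400+0.928300+0.925800+0.876100))/(1+1697/45149) = 8303/10000 ≈ 0.830300
step 6 [3y] swap r/2=2177/52972: DF=(1 − 2177/52972·(0.954400+0.928300+0.925800+0.876100+0.830300))/(1+2177/52972) = 7823/10000 ≈ 0.782300
step 7 [3.5y] bond c/2=17/400: DF=(1983571/2000000 − 17/400·(0.954400+0.928300+0.925800+0.876100+0.830300+0.782300))/(1+17/400) = 3677/5000 ≈ 0.735400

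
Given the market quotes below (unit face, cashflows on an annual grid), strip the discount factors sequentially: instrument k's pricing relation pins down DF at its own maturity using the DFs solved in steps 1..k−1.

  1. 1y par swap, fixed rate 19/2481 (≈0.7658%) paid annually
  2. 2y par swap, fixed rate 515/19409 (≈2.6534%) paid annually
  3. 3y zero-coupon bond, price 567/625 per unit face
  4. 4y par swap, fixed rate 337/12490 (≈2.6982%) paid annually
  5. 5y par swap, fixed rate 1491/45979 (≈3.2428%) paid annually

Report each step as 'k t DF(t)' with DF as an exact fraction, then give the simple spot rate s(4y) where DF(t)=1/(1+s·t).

1 1 2481/2500
2 2 1897/2000
3 3 567/625
4 4 8989/10000
5 5 8509/10000
s(4y) = (1/(8989/10000) − 1)/(4) = 1011/35956 ≈ 2.8118%

step 1 [1y] swap r/1=19/2481: DF=(1 − 19/2481·(0))/(1+19/2481) = 2481/2500 ≈ 0.992400
step 2 [2y] swap r/1=515/19409: DF=(1 − 515/19409·(0.992400))/(1+515/19409) = 1897/2000 ≈ 0.948500
step 3 [3y] zero: DF = P = 567/625 ≈ 0.907200
step 4 [4y] swap r/1=337/12490: DF=(1 − 337/12490·(0.992400+0.948500+0.907200))/(1+337/12490) = 8989/10000 ≈ 0.898900
step 5 [5y] swap r/1=1491/45979: DF=(1 − 1491/45979·(0.992400+0.948500+0.907200+0.898900))/(1+1491/45979) = 8509/10000 ≈ 0.850900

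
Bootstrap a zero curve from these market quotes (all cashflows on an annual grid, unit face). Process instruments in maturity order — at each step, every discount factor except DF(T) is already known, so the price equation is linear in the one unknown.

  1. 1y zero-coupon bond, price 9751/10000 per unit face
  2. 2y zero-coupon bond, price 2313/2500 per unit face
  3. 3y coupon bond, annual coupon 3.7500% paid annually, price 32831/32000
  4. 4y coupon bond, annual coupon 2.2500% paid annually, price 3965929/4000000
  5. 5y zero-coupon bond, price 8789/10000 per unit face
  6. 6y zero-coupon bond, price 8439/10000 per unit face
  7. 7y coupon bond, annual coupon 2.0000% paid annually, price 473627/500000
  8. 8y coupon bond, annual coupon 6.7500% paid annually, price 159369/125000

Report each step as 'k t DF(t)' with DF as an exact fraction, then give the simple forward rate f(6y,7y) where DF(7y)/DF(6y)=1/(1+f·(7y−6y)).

step 1 [1y] zero: DF = P = 9751/10000 ≈ 0.975100
step 2 [2y] zero: DF = P = 2313/2500 ≈ 0.925200
step 3 [3y] bond c/1=3/80: DF=(32831/32000 − 3/80·(0.975100+0.925200))/(1+3/80) = 4601/5000 ≈ 0.920200
step 4 [4y] bond c/1=9/400: DF=(3965929/4000000 − 9/400·(0.975100+0.925200+0.920200))/(1+9/400) = 2269/2500 ≈ 0.907600
step 5 [5y] zero: DF = P = 8789/10000 ≈ 0.878900
step 6 [6y] zero: DF = P = 8439/10000 ≈ 0.843900
step 7 [7y] bond c/1=1/50: DF=(473627/500000 − 1/50·(0.975100+0.925200+0.920200+0.907600+0.878900+0.843900))/(1+1/50) = 4109/5000 ≈ 0.821800
step 8 [8y] bond c/1=27/400: DF=(159369/125000 − 27/400·(0.975100+0.925200+0.920200+0.907600+0.878900+0.843900+0.821800))/(1+27/400) = 7977/10000 ≈ 0.797700

1 1 9751/10000
2 2 2313/2500
3 3 4601/5000
4 4 2269/2500
5 5 8789/10000
6 6 8439/10000
7 7 4109/5000
8 8 7977/10000
f(6y,7y) = ((8439/10000)/(4109/5000) − 1)/(1) = 221/8218 ≈ 2.6892%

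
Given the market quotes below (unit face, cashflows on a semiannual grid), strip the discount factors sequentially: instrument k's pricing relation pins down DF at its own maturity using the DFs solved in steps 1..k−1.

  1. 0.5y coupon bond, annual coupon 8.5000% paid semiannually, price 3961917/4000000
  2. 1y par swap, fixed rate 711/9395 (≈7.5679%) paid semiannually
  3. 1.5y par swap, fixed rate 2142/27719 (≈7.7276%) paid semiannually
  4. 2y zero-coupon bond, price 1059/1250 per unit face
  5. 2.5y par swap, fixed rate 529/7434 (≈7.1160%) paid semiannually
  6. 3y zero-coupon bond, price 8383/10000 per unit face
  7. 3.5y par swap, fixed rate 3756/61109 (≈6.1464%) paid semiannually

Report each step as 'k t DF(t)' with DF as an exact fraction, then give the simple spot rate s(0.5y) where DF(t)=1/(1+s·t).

step 1 [0.5y] bond c/2=17/400: DF=(3961917/4000000 − 17/400·(0))/(1+17/400) = 9501/10000 ≈ 0.950100
step 2 [1y] swap r/2=711/18790: DF=(1 − 711/18790·(0.950100))/(1+711/18790) = 9289/10000 ≈ 0.928900
step 3 [1.5y] swap r/2=1071/27719: DF=(1 − 1071/27719·(0.950100+0.928900))/(1+1071/27719) = 8929/10000 ≈ 0.892900
step 4 [2y] zero: DF = P = 1059/1250 ≈ 0.847200
step 5 [2.5y] swap r/2=529/14868: DF=(1 − 529/14868·(0.950100+0.928900+0.892900+0.847200))/(1+529/14868) = 8413/10000 ≈ 0.841300
step 6 [3y] zero: DF = P = 8383/10000 ≈ 0.838300
step 7 [3.5y] swap r/2=1878/61109: DF=(1 − 1878/61109·(0.950100+0.928900+0.892900+0.847200+0.841300+0.838300))/(1+1878/61109) = 4061/5000 ≈ 0.812200

1 1/2 9501/10000
2 1 9289/10000
3 3/2 8929/10000
4 2 1059/1250
5 5/2 8413/10000
6 3 8383/10000
7 7/2 4061/5000
s(0.5y) = (1/(9501/10000) − 1)/(1/2) = 998/9501 ≈ 10.5042%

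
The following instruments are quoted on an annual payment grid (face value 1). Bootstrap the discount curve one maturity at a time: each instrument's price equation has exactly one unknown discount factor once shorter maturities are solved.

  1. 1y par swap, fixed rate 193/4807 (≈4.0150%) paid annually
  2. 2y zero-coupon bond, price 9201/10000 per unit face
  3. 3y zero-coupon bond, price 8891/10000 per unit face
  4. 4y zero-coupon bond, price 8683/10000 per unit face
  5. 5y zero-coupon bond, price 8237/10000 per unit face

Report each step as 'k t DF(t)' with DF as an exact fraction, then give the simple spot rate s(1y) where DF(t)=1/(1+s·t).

1 1 4807/5000
2 2 9201/10000
3 3 8891/10000
4 4 8683/10000
5 5 8237/10000
s(1y) = (1/(4807/5000) − 1)/(1) = 193/4807 ≈ 4.0150%

step 1 [1y] swap r/1=193/4807: DF=(1 − 193/4807·(0))/(1+193/4807) = 4807/5000 ≈ 0.961400
step 2 [2y] zero: DF = P = 9201/10000 ≈ 0.920100
step 3 [3y] zero: DF = P = 8891/10000 ≈ 0.889100
step 4 [4y] zero: DF = P = 8683/10000 ≈ 0.868300
step 5 [5y] zero: DF = P = 8237/10000 ≈ 0.823700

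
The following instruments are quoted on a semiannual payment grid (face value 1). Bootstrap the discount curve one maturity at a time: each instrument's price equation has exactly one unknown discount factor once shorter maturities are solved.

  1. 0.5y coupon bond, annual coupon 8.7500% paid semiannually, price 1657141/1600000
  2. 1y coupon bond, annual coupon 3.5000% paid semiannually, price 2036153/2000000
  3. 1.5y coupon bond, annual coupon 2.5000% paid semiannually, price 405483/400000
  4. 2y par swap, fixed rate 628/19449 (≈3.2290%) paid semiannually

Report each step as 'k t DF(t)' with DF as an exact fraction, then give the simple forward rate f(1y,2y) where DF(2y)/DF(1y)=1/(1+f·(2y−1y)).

step 1 [0.5y] bond c/2=7/160: DF=(1657141/1600000 − 7/160·(0))/(1+7/160) = 9923/10000 ≈ 0.992300
step 2 [1y] bond c/2=7/400: DF=(2036153/2000000 − 7/400·(0.992300))/(1+7/400) = 1967/2000 ≈ 0.983500
step 3 [1.5y] bond c/2=1/80: DF=(405483/400000 − 1/80·(0.992300+0.983500))/(1+1/80) = 1221/1250 ≈ 0.976800
step 4 [2y] swap r/2=314/19449: DF=(1 − 314/19449·(0.992300+0.983500+0.976800))/(1+314/19449) = 2343/2500 ≈ 0.937200

1 1/2 9923/10000
2 1 1967/2000
3 3/2 1221/1250
4 2 2343/2500
f(1y,2y) = ((1967/2000)/(2343/2500) − 1)/(1) = 463/9372 ≈ 4.9402%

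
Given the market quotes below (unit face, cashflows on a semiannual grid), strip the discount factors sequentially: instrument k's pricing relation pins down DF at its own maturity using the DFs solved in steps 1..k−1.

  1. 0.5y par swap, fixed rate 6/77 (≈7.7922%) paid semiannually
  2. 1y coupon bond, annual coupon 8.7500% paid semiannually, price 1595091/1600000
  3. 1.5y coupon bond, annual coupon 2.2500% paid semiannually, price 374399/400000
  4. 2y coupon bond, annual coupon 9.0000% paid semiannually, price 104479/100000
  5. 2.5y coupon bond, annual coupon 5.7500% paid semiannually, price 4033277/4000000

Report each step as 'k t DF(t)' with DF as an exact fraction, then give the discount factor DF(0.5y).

step 1 [0.5y] swap r/2=3/77: DF=(1 − 3/77·(0))/(1+3/77) = 77/80 ≈ 0.962500
step 2 [1y] bond c/2=7/160: DF=(1595091/1600000 − 7/160·(0.962500))/(1+7/160) = 2287/2500 ≈ 0.914800
step 3 [1.5y] bond c/2=9/800: DF=(374399/400000 − 9/800·(0.962500+0.914800))/(1+9/800) = 9047/10000 ≈ 0.904700
step 4 [2y] bond c/2=9/200: DF=(104479/100000 − 9/200·(0.962500+0.914800+0.904700))/(1+9/200) = 22/25 ≈ 0.880000
step 5 [2.5y] bond c/2=23/800: DF=(4033277/4000000 − 23/800·(0.962500+0.914800+0.904700+0.880000))/(1+23/800) = 4389/5000 ≈ 0.877800

1 1/2 77/80
2 1 2287/2500
3 3/2 9047/10000
4 2 22/25
5 5/2 4389/5000
DF(0.5y) = 77/80 ≈ 0.962500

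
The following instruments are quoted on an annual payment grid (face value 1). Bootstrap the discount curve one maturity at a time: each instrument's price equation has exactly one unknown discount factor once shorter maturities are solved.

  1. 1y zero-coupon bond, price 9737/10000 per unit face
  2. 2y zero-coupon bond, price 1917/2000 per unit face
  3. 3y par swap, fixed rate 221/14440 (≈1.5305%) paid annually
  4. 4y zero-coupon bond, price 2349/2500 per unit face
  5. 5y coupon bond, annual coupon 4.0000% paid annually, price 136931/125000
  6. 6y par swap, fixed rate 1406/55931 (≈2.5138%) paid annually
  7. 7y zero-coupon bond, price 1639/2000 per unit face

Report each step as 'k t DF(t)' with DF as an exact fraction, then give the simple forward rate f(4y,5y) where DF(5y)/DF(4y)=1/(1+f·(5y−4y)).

1 1 9737/10000
2 2 1917/2000
3 3 4779/5000
4 4 2349/2500
5 5 9061/10000
6 6 4297/5000
7 7 1639/2000
f(4y,5y) = ((2349/2500)/(9061/10000) − 1)/(1) = 335/9061 ≈ 3.6972%

step 1 [1y] zero: DF = P = 9737/10000 ≈ 0.973700
step 2 [2y] zero: DF = P = 1917/2000 ≈ 0.958500
step 3 [3y] swap r/1=221/14440: DF=(1 − 221/14440·(0.973700+0.958500))/(1+221/14440) = 4779/5000 ≈ 0.955800
step 4 [4y] zero: DF = P = 2349/2500 ≈ 0.939600
step 5 [5y] bond c/1=1/25: DF=(136931/125000 − 1/25·(0.973700+0.958500+0.955800+0.939600))/(1+1/25) = 9061/10000 ≈ 0.906100
step 6 [6y] swap r/1=1406/55931: DF=(1 − 1406/55931·(0.973700+0.958500+0.955800+0.939600+0.906100))/(1+1406/55931) = 4297/5000 ≈ 0.859400
step 7 [7y] zero: DF = P = 1639/2000 ≈ 0.819500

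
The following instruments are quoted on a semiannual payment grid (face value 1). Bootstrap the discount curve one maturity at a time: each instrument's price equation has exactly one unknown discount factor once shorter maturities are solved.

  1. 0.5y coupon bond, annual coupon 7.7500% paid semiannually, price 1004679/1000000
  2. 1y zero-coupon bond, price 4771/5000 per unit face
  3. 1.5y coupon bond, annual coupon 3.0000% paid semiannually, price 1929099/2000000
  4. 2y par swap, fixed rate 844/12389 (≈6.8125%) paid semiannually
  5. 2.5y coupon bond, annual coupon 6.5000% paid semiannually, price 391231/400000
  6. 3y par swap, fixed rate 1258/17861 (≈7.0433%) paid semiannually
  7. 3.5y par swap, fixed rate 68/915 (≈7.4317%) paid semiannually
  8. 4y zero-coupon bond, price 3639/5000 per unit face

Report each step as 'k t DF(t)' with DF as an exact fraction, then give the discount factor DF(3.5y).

1 1/2 1209/1250
2 1 4771/5000
3 3/2 9219/10000
4 2 4367/5000
5 5/2 8303/10000
6 3 8113/10000
7 7/2 3861/5000
8 4 3639/5000
DF(3.5y) = 3861/5000 ≈ 0.772200

step 1 [0.5y] bond c/2=31/800: DF=(1004679/1000000 − 31/800·(0))/(1+31/800) = 1209/1250 ≈ 0.967200
step 2 [1y] zero: DF = P = 4771/5000 ≈ 0.954200
step 3 [1.5y] bond c/2=3/200: DF=(1929099/2000000 − 3/200·(0.967200+0.954200))/(1+3/200) = 9219/10000 ≈ 0.921900
step 4 [2y] swap r/2=422/12389: DF=(1 − 422/12389·(0.967200+0.954200+0.921900))/(1+422/12389) = 4367/5000 ≈ 0.873400
step 5 [2.5y] bond c/2=13/400: DF=(391231/400000 − 13/400·(0.967200+0.954200+0.921900+0.873400))/(1+13/400) = 8303/10000 ≈ 0.830300
step 6 [3y] swap r/2=629/17861: DF=(1 − 629/17861·(0.967200+0.954200+0.921900+0.873400+0.830300))/(1+629/17861) = 8113/10000 ≈ 0.811300
step 7 [3.5y] swap r/2=34/915: DF=(1 − 34/915·(0.967200+0.954200+0.921900+0.873400+0.830300+0.811300))/(1+34/915) = 3861/5000 ≈ 0.772200
step 8 [4y] zero: DF = P = 3639/5000 ≈ 0.727800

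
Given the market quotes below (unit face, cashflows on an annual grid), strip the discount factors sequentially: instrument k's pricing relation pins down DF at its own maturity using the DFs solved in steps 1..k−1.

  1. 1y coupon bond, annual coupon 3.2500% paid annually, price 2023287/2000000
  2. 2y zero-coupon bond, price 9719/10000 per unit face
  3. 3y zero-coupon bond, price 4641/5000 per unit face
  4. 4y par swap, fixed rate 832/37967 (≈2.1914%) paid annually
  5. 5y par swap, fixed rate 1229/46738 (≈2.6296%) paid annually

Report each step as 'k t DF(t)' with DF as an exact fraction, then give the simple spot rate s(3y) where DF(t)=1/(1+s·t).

step 1 [1y] bond c/1=13/400: DF=(2023287/2000000 − 13/400·(0))/(1+13/400) = 4899/5000 ≈ 0.979800
step 2 [2y] zero: DF = P = 9719/10000 ≈ 0.971900
step 3 [3y] zero: DF = P = 4641/5000 ≈ 0.928200
step 4 [4y] swap r/1=832/37967: DF=(1 − 832/37967·(0.979800+0.971900+0.928200))/(1+832/37967) = 573/625 ≈ 0.916800
step 5 [5y] swap r/1=1229/46738: DF=(1 − 1229/46738·(0.979800+0.971900+0.928200+0.916800))/(1+1229/46738) = 8771/10000 ≈ 0.877100

1 1 4899/5000
2 2 9719/10000
3 3 4641/5000
4 4 573/625
5 5 8771/10000
s(3y) = (1/(4641/5000) − 1)/(3) = 359/13923 ≈ 2.5785%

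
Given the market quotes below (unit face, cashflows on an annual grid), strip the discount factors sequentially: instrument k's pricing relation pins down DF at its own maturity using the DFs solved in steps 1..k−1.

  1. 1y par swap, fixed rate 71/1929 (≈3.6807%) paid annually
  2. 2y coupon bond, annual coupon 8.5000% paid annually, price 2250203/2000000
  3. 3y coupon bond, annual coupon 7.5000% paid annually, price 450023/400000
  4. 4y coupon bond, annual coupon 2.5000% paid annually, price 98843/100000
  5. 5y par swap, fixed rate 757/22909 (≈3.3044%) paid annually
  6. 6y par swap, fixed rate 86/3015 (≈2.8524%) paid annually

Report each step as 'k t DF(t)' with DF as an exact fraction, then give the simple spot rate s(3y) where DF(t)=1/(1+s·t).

1 1 1929/2000
2 2 4807/5000
3 3 4561/5000
4 4 8951/10000
5 5 4243/5000
6 6 2113/2500
s(3y) = (1/(4561/5000) − 1)/(3) = 439/13683 ≈ 3.2084%

step 1 [1y] swap r/1=71/1929: DF=(1 − 71/1929·(0))/(1+71/1929) = 1929/2000 ≈ 0.964500
step 2 [2y] bond c/1=17/200: DF=(2250203/2000000 − 17/200·(0.964500))/(1+17/200) = 4807/5000 ≈ 0.961400
step 3 [3y] bond c/1=3/40: DF=(450023/400000 − 3/40·(0.964500+0.961400))/(1+3/40) = 4561/5000 ≈ 0.912200
step 4 [4y] bond c/1=1/40: DF=(98843/100000 − 1/40·(0.964500+0.961400+0.912200))/(1+1/40) = 8951/10000 ≈ 0.895100
step 5 [5y] swap r/1=757/22909: DF=(1 − 757/22909·(0.964500+0.961400+0.912200+0.895100))/(1+757/22909) = 4243/5000 ≈ 0.848600
step 6 [6y] swap r/1=86/3015: DF=(1 − 86/3015·(0.964500+0.961400+0.912200+0.895100+0.848600))/(1+86/3015) = 2113/2500 ≈ 0.845200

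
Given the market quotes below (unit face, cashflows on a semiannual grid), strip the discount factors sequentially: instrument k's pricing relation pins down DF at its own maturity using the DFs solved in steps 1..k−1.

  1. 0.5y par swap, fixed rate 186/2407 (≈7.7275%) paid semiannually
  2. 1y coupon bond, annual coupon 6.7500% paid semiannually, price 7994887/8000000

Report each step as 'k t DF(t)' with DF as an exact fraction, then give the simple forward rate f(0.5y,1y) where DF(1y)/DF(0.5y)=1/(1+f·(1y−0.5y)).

step 1 [0.5y] swap r/2=93/2407: DF=(1 − 93/2407·(0))/(1+93/2407) = 2407/2500 ≈ 0.962800
step 2 [1y] bond c/2=27/800: DF=(7994887/8000000 − 27/800·(0.962800))/(1+27/800) = 9353/10000 ≈ 0.935300

1 1/2 2407/2500
2 1 9353/10000
f(0.5y,1y) = ((2407/2500)/(9353/10000) − 1)/(1/2) = 550/9353 ≈ 5.8805%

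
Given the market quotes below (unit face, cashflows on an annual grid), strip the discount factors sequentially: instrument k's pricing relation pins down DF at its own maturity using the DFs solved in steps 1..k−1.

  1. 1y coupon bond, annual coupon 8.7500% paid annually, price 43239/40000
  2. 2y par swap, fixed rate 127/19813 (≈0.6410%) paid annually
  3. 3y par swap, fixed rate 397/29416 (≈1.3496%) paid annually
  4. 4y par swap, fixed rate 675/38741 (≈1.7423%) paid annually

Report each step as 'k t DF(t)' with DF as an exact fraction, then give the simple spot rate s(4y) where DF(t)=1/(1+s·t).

1 1 497/500
2 2 9873/10000
3 3 9603/10000
4 4 373/400
s(4y) = (1/(373/400) − 1)/(4) = 27/1492 ≈ 1.8097%

step 1 [1y] bond c/1=7/80: DF=(43239/40000 − 7/80·(0))/(1+7/80) = 497/500 ≈ 0.994000
step 2 [2y] swap r/1=127/19813: DF=(1 − 127/19813·(0.994000))/(1+127/19813) = 9873/10000 ≈ 0.987300
step 3 [3y] swap r/1=397/29416: DF=(1 − 397/29416·(0.994000+0.987300))/(1+397/29416) = 9603/10000 ≈ 0.960300
step 4 [4y] swap r/1=675/38741: DF=(1 − 675/38741·(0.994000+0.987300+0.960300))/(1+675/38741) = 373/400 ≈ 0.932500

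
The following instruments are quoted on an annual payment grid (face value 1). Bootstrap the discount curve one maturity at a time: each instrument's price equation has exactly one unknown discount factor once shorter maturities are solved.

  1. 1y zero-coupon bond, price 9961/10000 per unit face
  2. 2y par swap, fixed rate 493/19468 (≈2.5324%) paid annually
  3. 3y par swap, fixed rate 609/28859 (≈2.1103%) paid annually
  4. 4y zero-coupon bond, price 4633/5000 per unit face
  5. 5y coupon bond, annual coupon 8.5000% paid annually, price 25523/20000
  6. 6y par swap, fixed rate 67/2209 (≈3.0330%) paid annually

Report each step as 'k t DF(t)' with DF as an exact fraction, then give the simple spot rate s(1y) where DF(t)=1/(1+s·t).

1 1 9961/10000
2 2 9507/10000
3 3 9391/10000
4 4 4633/5000
5 5 351/400
6 6 333/400
s(1y) = (1/(9961/10000) − 1)/(1) = 39/9961 ≈ 0.3915%

step 1 [1y] zero: DF = P = 9961/10000 ≈ 0.996100
step 2 [2y] swap r/1=493/19468: DF=(1 − 493/19468·(0.996100))/(1+493/19468) = 9507/10000 ≈ 0.950700
step 3 [3y] swap r/1=609/28859: DF=(1 − 609/28859·(0.996100+0.950700))/(1+609/28859) = 9391/10000 ≈ 0.939100
step 4 [4y] zero: DF = P = 4633/5000 ≈ 0.926600
step 5 [5y] bond c/1=17/200: DF=(25523/20000 − 17/200·(0.996100+0.950700+0.939100+0.926600))/(1+17/200) = 351/400 ≈ 0.877500
step 6 [6y] swap r/1=67/2209: DF=(1 − 67/2209·(0.996100+0.950700+0.939100+0.926600+0.877500))/(1+67/2209) = 333/400 ≈ 0.832500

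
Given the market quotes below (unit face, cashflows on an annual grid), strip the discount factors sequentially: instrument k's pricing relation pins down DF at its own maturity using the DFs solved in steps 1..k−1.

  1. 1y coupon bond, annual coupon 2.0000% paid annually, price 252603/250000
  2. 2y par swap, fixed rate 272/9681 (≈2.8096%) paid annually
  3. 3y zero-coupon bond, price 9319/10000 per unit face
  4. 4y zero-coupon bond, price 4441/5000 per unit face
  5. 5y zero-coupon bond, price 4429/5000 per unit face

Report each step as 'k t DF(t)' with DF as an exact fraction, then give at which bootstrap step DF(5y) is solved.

1 1 4953/5000
2 2 591/625
3 3 9319/10000
4 4 4441/5000
5 5 4429/5000
DF(5y) is solved at step 5

step 1 [1y] bond c/1=1/50: DF=(252603/250000 − 1/50·(0))/(1+1/50) = 4953/5000 ≈ 0.990600
step 2 [2y] swap r/1=272/9681: DF=(1 − 272/9681·(0.990600))/(1+272/9681) = 591/625 ≈ 0.945600
step 3 [3y] zero: DF = P = 9319/10000 ≈ 0.931900
step 4 [4y] zero: DF = P = 4441/5000 ≈ 0.888200
step 5 [5y] zero: DF = P = 4429/5000 ≈ 0.885800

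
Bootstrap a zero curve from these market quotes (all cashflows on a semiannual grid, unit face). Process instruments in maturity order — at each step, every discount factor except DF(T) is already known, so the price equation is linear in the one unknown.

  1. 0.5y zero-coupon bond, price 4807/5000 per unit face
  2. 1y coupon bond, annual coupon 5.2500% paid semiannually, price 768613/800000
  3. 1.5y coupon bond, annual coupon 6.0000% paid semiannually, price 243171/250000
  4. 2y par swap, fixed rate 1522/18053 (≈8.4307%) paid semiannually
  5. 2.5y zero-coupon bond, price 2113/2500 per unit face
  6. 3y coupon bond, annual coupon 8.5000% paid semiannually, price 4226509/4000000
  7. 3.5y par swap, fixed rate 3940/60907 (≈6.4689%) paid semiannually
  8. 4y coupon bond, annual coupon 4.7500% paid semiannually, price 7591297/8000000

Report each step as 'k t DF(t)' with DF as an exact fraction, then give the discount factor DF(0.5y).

step 1 [0.5y] zero: DF = P = 4807/5000 ≈ 0.961400
step 2 [1y] bond c/2=21/800: DF=(768613/800000 − 21/800·(0.961400))/(1+21/800) = 2279/2500 ≈ 0.911600
step 3 [1.5y] bond c/2=3/100: DF=(243171/250000 − 3/100·(0.961400+0.911600))/(1+3/100) = 4449/5000 ≈ 0.889800
step 4 [2y] swap r/2=761/18053: DF=(1 − 761/18053·(0.961400+0.911600+0.889800))/(1+761/18053) = 4239/5000 ≈ 0.847800
step 5 [2.5y] zero: DF = P = 2113/2500 ≈ 0.845200
step 6 [3y] bond c/2=17/400: DF=(4226509/4000000 − 17/400·(0.961400+0.911600+0.889800+0.847800+0.845200))/(1+17/400) = 8319/10000 ≈ 0.831900
step 7 [3.5y] swap r/2=1970/60907: DF=(1 − 1970/60907·(0.961400+0.911600+0.889800+0.847800+0.845200+0.831900))/(1+1970/60907) = 803/1000 ≈ 0.803000
step 8 [4y] bond c/2=19/800: DF=(7591297/8000000 − 19/800·(0.961400+0.911600+0.889800+0.847800+0.845200+0.831900+0.803000))/(1+19/800) = 491/625 ≈ 0.785600

1 1/2 4807/5000
2 1 2279/2500
3 3/2 4449/5000
4 2 4239/5000
5 5/2 2113/2500
6 3 8319/10000
7 7/2 803/1000
8 4 491/625
DF(0.5y) = 4807/5000 ≈ 0.961400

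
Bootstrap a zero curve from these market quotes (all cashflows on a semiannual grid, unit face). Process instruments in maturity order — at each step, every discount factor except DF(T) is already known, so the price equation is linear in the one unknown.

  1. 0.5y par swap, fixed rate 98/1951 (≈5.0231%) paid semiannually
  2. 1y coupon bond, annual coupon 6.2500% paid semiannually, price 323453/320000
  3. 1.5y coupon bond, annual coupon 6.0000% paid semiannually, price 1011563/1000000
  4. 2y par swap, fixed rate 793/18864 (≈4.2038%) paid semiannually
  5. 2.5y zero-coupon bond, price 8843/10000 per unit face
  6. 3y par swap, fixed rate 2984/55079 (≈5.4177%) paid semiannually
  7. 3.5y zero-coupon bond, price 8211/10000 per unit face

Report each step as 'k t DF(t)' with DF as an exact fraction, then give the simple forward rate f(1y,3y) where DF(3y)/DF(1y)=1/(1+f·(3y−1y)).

step 1 [0.5y] swap r/2=49/1951: DF=(1 − 49/1951·(0))/(1+49/1951) = 1951/2000 ≈ 0.975500
step 2 [1y] bond c/2=1/32: DF=(323453/320000 − 1/32·(0.975500))/(1+1/32) = 4753/5000 ≈ 0.950600
step 3 [1.5y] bond c/2=3/100: DF=(1011563/1000000 − 3/100·(0.975500+0.950600))/(1+3/100) = 463/500 ≈ 0.926000
step 4 [2y] swap r/2=793/37728: DF=(1 − 793/37728·(0.975500+0.950600+0.926000))/(1+793/37728) = 9207/10000 ≈ 0.920700
step 5 [2.5y] zero: DF = P = 8843/10000 ≈ 0.884300
step 6 [3y] swap r/2=1492/55079: DF=(1 − 1492/55079·(0.975500+0.950600+0.926000+0.920700+0.884300))/(1+1492/55079) = 2127/2500 ≈ 0.850800
step 7 [3.5y] zero: DF = P = 8211/10000 ≈ 0.821100

1 1/2 1951/2000
2 1 4753/5000
3 3/2 463/500
4 2 9207/10000
5 5/2 8843/10000
6 3 2127/2500
7 7/2 8211/10000
f(1y,3y) = ((4753/5000)/(2127/2500) − 1)/(2) = 499/8508 ≈ 5.8651%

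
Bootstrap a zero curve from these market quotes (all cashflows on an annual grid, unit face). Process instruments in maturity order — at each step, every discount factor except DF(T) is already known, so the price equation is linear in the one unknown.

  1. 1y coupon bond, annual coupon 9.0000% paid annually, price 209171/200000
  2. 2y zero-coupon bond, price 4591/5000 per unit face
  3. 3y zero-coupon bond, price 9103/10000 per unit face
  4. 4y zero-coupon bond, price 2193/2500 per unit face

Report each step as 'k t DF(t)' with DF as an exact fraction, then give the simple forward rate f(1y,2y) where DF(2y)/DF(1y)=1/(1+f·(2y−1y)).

1 1 1919/2000
2 2 4591/5000
3 3 9103/10000
4 4 2193/2500
f(1y,2y) = ((1919/2000)/(4591/5000) − 1)/(1) = 413/9182 ≈ 4.4979%

step 1 [1y] bond c/1=9/100: DF=(209171/200000 − 9/100·(0))/(1+9/100) = 1919/2000 ≈ 0.959500
step 2 [2y] zero: DF = P = 4591/5000 ≈ 0.918200
step 3 [3y] zero: DF = P = 9103/10000 ≈ 0.910300
step 4 [4y] zero: DF = P = 2193/2500 ≈ 0.877200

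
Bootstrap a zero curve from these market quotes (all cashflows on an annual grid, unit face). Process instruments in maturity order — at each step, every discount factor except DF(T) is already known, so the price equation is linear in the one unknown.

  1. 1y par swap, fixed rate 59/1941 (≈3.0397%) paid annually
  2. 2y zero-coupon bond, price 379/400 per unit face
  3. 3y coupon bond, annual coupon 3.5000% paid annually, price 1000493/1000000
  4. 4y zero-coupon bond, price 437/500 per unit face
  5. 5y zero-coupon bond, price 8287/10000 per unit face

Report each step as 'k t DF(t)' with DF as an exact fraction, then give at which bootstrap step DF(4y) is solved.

1 1 1941/2000
2 2 379/400
3 3 4509/5000
4 4 437/500
5 5 8287/10000
DF(4y) is solved at step 4

step 1 [1y] swap r/1=59/1941: DF=(1 − 59/1941·(0))/(1+59/1941) = 1941/2000 ≈ 0.970500
step 2 [2y] zero: DF = P = 379/400 ≈ 0.947500
step 3 [3y] bond c/1=7/200: DF=(1000493/1000000 − 7/200·(0.970500+0.947500))/(1+7/200) = 4509/5000 ≈ 0.901800
step 4 [4y] zero: DF = P = 437/500 ≈ 0.874000
step 5 [5y] zero: DF = P = 8287/10000 ≈ 0.828700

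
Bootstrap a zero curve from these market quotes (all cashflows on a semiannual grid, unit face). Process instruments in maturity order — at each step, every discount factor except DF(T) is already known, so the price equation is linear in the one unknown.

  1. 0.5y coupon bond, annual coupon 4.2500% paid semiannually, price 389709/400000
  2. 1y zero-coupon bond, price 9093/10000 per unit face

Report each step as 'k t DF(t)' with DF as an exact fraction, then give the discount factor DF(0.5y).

step 1 [0.5y] bond c/2=17/800: DF=(389709/400000 − 17/800·(0))/(1+17/800) = 477/500 ≈ 0.954000
step 2 [1y] zero: DF = P = 9093/10000 ≈ 0.909300

1 1/2 477/500
2 1 9093/10000
DF(0.5y) = 477/500 ≈ 0.954000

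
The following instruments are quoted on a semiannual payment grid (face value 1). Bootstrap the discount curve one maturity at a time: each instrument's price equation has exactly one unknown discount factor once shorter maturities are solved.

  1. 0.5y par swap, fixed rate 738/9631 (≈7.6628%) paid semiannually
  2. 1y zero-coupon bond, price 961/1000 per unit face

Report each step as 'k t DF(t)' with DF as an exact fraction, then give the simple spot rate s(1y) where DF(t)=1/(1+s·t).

1 1/2 9631/10000
2 1 961/1000
s(1y) = (1/(961/1000) − 1)/(1) = 39/961 ≈ 4.0583%

step 1 [0.5y] swap r/2=369/9631: DF=(1 − 369/9631·(0))/(1+369/9631) = 9631/10000 ≈ 0.963100
step 2 [1y] zero: DF = P = 961/1000 ≈ 0.961000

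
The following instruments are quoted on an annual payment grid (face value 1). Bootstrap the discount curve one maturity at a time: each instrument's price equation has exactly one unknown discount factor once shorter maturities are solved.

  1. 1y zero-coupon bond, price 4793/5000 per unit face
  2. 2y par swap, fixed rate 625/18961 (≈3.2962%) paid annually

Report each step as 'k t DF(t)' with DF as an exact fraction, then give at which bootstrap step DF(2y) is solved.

step 1 [1y] zero: DF = P = 4793/5000 ≈ 0.958600
step 2 [2y] swap r/1=625/18961: DF=(1 − 625/18961·(0.958600))/(1+625/18961) = 15/16 ≈ 0.937500

1 1 4793/5000
2 2 15/16
DF(2y) is solved at step 2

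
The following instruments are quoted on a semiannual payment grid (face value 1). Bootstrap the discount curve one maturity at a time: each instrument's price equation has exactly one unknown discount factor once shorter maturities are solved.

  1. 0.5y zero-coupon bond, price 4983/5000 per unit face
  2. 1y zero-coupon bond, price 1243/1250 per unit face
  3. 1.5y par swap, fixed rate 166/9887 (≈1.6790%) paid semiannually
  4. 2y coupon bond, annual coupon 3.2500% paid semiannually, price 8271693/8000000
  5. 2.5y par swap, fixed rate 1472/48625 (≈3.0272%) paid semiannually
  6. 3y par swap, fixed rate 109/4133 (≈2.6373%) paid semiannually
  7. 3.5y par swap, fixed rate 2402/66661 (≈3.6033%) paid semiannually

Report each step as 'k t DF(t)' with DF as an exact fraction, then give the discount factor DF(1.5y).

step 1 [0.5y] zero: DF = P = 4983/5000 ≈ 0.996600
step 2 [1y] zero: DF = P = 1243/1250 ≈ 0.994400
step 3 [1.5y] swap r/2=83/9887: DF=(1 − 83/9887·(0.996600+0.994400))/(1+83/9887) = 9751/10000 ≈ 0.975100
step 4 [2y] bond c/2=13/800: DF=(8271693/8000000 − 13/800·(0.996600+0.994400+0.975100))/(1+13/800) = 97/100 ≈ 0.970000
step 5 [2.5y] swap r/2=736/48625: DF=(1 − 736/48625·(0.996600+0.994400+0.975100+0.970000))/(1+736/48625) = 579/625 ≈ 0.926400
step 6 [3y] swap r/2=109/8266: DF=(1 − 109/8266·(0.996600+0.994400+0.975100+0.970000+0.926400))/(1+109/8266) = 9237/10000 ≈ 0.923700
step 7 [3.5y] swap r/2=1201/66661: DF=(1 − 1201/66661·(0.996600+0.994400+0.975100+0.970000+0.926400+0.923700))/(1+1201/66661) = 8799/10000 ≈ 0.879900

1 1/2 4983/5000
2 1 1243/1250
3 3/2 9751/10000
4 2 97/100
5 5/2 579/625
6 3 9237/10000
7 7/2 8799/10000
DF(1.5y) = 9751/10000 ≈ 0.975100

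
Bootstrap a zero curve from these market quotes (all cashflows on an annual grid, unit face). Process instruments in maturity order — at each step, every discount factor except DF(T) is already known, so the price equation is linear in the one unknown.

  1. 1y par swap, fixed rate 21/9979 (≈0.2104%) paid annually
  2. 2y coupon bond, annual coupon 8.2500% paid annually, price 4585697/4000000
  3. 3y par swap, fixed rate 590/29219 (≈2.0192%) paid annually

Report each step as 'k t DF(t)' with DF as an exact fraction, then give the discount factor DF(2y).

1 1 9979/10000
2 2 983/1000
3 3 941/1000
DF(2y) = 983/1000 ≈ 0.983000

step 1 [1y] swap r/1=21/9979: DF=(1 − 21/9979·(0))/(1+21/9979) = 9979/10000 ≈ 0.997900
step 2 [2y] bond c/1=33/400: DF=(4585697/4000000 − 33/400·(0.997900))/(1+33/400) = 983/1000 ≈ 0.983000
step 3 [3y] swap r/1=590/29219: DF=(1 − 590/29219·(0.997900+0.983000))/(1+590/29219) = 941/1000 ≈ 0.941000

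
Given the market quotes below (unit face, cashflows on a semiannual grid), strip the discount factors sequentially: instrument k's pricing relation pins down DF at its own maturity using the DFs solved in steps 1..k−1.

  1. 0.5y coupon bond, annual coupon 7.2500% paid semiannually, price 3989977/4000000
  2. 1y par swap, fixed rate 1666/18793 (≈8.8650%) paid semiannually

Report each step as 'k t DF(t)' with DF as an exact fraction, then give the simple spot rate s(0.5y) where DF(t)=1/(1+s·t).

step 1 [0.5y] bond c/2=29/800: DF=(3989977/4000000 − 29/800·(0))/(1+29/800) = 4813/5000 ≈ 0.962600
step 2 [1y] swap r/2=833/18793: DF=(1 − 833/18793·(0.962600))/(1+833/18793) = 9167/10000 ≈ 0.916700

1 1/2 4813/5000
2 1 9167/10000
s(0.5y) = (1/(4813/5000) − 1)/(1/2) = 374/4813 ≈ 7.7706%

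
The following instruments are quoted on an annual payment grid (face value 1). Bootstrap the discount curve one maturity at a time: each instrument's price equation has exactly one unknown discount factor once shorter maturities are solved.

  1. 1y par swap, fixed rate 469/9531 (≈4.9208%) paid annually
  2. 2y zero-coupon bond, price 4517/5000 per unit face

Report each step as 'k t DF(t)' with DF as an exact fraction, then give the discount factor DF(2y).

step 1 [1y] swap r/1=469/9531: DF=(1 − 469/9531·(0))/(1+469/9531) = 9531/10000 ≈ 0.953100
step 2 [2y] zero: DF = P = 4517/5000 ≈ 0.903400

1 1 9531/10000
2 2 4517/5000
DF(2y) = 4517/5000 ≈ 0.903400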